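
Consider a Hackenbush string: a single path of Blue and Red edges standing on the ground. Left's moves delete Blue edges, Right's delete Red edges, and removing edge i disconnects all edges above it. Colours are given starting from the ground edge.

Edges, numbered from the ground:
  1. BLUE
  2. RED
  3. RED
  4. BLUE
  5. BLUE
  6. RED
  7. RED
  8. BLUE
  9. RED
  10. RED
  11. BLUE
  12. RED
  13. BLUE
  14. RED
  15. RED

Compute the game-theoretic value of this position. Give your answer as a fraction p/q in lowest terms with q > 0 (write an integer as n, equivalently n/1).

6441/16384

Build value(s[:k]) for k = 1..15, string s = BLUE RED RED BLUE BLUE RED RED BLUE RED RED BLUE RED BLUE RED RED.
step 1: add BLUE to get B; options L={ 0 } R={ · } ⇒ 1
step 2: add RED to get BR; options L={ 0 } R={ 1 } ⇒ 1/2
step 3: add RED to get BRR; options L={ 0 } R={ 1/2; 1 } ⇒ 1/4
step 4: add BLUE to get BRRB; options L={ 0; 1/4 } R={ 1/2; 1 } ⇒ 3/8
step 5: add BLUE to get BRRBB; options L={ 0; 1/4; 3/8 } R={ 1/2; 1 } ⇒ 7/16
step 6: add RED to get BRRBBR; options L={ 0; 1/4; 3/8 } R={ 7/16; 1/2; 1 } ⇒ 13/32
step 7: add RED to get BRRBBRR; options L={ 0; 1/4; 3/8 } R={ 13/32; 7/16; 1/2; 1 } ⇒ 25/64
step 8: add BLUE to get BRRBBRRB; options L={ 0; 1/4; 3/8; 25/64 } R={ 13/32; 7/16; 1/2; 1 } ⇒ 51/128
step 9: add RED to get BRRBBRRBR; options L={ 0; 1/4; 3/8; 25/64 } R={ 51/128; 13/32; 7/16; 1/2; 1 } ⇒ 101/256
step 10: add RED to get BRRBBRRBRR; options L={ 0; 1/4; 3/8; 25/64 } R={ 101/256; 51/128; 13/32; 7/16; 1/2; 1 } ⇒ 201/512
step 11: add BLUE to get BRRBBRRBRRB; options L={ 0; 1/4; 3/8; 25/64; 201/512 } R={ 101/256; 51/128; 13/32; 7/16; 1/2; 1 } ⇒ 403/1024
step 12: add RED to get BRRBBRRBRRBR; options L={ 0; 1/4; 3/8; 25/64; 201/512 } R={ 403/1024; 101/256; 51/128; 13/32; 7/16; 1/2; 1 } ⇒ 805/2048
step 13: add BLUE to get BRRBBRRBRRBRB; options L={ 0; 1/4; 3/8; 25/64; 201/512; 805/2048 } R={ 403/1024; 101/256; 51/128; 13/32; 7/16; 1/2; 1 } ⇒ 1611/4096
step 14: add RED to get BRRBBRRBRRBRBR; options L={ 0; 1/4; 3/8; 25/64; 201/512; 805/2048 } R={ 1611/4096; 403/1024; 101/256; 51/128; 13/32; 7/16; 1/2; 1 } ⇒ 3221/8192
step 15: add RED to get BRRBBRRBRRBRBRR; options L={ 0; 1/4; 3/8; 25/64; 201/512; 805/2048 } R={ 3221/8192; 1611/4096; 403/1024; 101/256; 51/128; 13/32; 7/16; 1/2; 1 } ⇒ 6441/16384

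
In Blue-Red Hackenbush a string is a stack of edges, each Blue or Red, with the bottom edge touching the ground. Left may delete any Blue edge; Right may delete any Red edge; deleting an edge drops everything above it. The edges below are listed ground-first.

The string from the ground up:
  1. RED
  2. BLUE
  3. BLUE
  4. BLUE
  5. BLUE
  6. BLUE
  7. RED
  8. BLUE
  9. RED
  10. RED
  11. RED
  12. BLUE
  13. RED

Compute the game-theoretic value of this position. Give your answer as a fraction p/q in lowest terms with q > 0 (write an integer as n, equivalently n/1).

step 1: add RED to get R; options L={ ∅ } R={ 0 } → -1
step 2: add BLUE to get RB; options L={ -1 } R={ 0 } → -1/2
step 3: add BLUE to get RBB; options L={ -1,-1/2 } R={ 0 } → -1/4
step 4: add BLUE to get RBBB; options L={ -1,-1/2,-1/4 } R={ 0 } → -1/8
step 5: add BLUE to get RBBBB; options L={ -1,-1/2,-1/4,-1/8 } R={ 0 } → -1/16
step 6: add BLUE to get RBBBBB; options L={ -1,-1/2,-1/4,-1/8,-1/16 } R={ 0 } → -1/32
step 7: add RED to get RBBBBBR; options L={ -1,-1/2,-1/4,-1/8,-1/16 } R={ -1/32,0 } → -3/64
step 8: add BLUE to get RBBBBBRB; options L={ -1,-1/2,-1/4,-1/8,-1/16,-3/64 } R={ -1/32,0 } → -5/128
step 9: add RED to get RBBBBBRBR; options L={ -1,-1/2,-1/4,-1/8,-1/16,-3/64 } R={ -5/128,-1/32,0 } → -11/256
step 10: add RED to get RBBBBBRBRR; options L={ -1,-1/2,-1/4,-1/8,-1/16,-3/64 } R={ -11/256,-5/128,-1/32,0 } → -23/512
step 11: add RED to get RBBBBBRBRRR; options L={ -1,-1/2,-1/4,-1/8,-1/16,-3/64 } R={ -23/512,-11/256,-5/128,-1/32,0 } → -47/1024
step 12: add BLUE to get RBBBBBRBRRRB; options L={ -1,-1/2,-1/4,-1/8,-1/16,-3/64,-47/1024 } R={ -23/512,-11/256,-5/128,-1/32,0 } → -93/2048
step 13: add RED to get RBBBBBRBRRRBR; options L={ -1,-1/2,-1/4,-1/8,-1/16,-3/64,-47/1024 } R={ -93/2048,-23/512,-11/256,-5/128,-1/32,0 } → -187/4096

-187/4096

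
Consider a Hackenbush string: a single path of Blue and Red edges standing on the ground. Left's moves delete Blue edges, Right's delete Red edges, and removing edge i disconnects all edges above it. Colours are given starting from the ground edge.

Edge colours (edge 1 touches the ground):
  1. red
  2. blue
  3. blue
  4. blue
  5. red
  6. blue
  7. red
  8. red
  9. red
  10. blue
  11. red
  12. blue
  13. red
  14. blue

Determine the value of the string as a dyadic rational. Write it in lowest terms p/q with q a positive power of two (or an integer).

step 1: add red to get r; options L={ ∅ } R={ 0 } ⇒ -1
step 2: add blue to get rb; options L={ -1 } R={ 0 } ⇒ -1/2
step 3: add blue to get rbb; options L={ -1, -1/2 } R={ 0 } ⇒ -1/4
step 4: add blue to get rbbb; options L={ -1, -1/2, -1/4 } R={ 0 } ⇒ -1/8
step 5: add red to get rbbbr; options L={ -1, -1/2, -1/4 } R={ -1/8, 0 } ⇒ -3/16
step 6: add blue to get rbbbrb; options L={ -1, -1/2, -1/4, -3/16 } R={ -1/8, 0 } ⇒ -5/32
step 7: add red to get rbbbrbr; options L={ -1, -1/2, -1/4, -3/16 } R={ -5/32, -1/8, 0 } ⇒ -11/64
step 8: add red to get rbbbrbrr; options L={ -1, -1/2, -1/4, -3/16 } R={ -11/64, -5/32, -1/8, 0 } ⇒ -23/128
step 9: add red to get rbbbrbrrr; options L={ -1, -1/2, -1/4, -3/16 } R={ -23/128, -11/64, -5/32, -1/8, 0 } ⇒ -47/256
step 10: add blue to get rbbbrbrrrb; options L={ -1, -1/2, -1/4, -3/16, -47/256 } R={ -23/128, -11/64, -5/32, -1/8, 0 } ⇒ -93/512
step 11: add red to get rbbbrbrrrbr; options L={ -1, -1/2, -1/4, -3/16, -47/256 } R={ -93/512, -23/128, -11/64, -5/32, -1/8, 0 } ⇒ -187/1024
step 12: add blue to get rbbbrbrrrbrb; options L={ -1, -1/2, -1/4, -3/16, -47/256, -187/1024 } R={ -93/512, -23/128, -11/64, -5/32, -1/8, 0 } ⇒ -373/2048
step 13: add red to get rbbbrbrrrbrbr; options L={ -1, -1/2, -1/4, -3/16, -47/256, -187/1024 } R={ -373/2048, -93/512, -23/128, -11/64, -5/32, -1/8, 0 } ⇒ -747/4096
step 14: add blue to get rbbbrbrrrbrbrb; options L={ -1, -1/2, -1/4, -3/16, -47/256, -187/1024, -747/4096 } R={ -373/2048, -93/512, -23/128, -11/64, -5/32, -1/8, 0 } ⇒ -1493/8192

-1493/8192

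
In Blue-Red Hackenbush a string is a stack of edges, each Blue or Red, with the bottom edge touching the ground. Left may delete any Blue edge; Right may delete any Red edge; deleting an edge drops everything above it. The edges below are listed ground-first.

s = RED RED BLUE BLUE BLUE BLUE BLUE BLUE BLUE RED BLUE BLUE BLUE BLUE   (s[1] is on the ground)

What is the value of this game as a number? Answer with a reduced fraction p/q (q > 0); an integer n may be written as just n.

Build value(s[:k]) for k = 1..14, string s = RED RED BLUE BLUE BLUE BLUE BLUE BLUE BLUE RED BLUE BLUE BLUE BLUE.
value(R) = { none | 0 } gives -1
value(RR) = { none | -1, 0 } gives -2
value(RRB) = { -2 | -1, 0 } gives -3/2
value(RRBB) = { -2, -3/2 | -1, 0 } gives -5/4
value(RRBBB) = { -2, -3/2, -5/4 | -1, 0 } gives -9/8
value(RRBBBB) = { -2, -3/2, -5/4, -9/8 | -1, 0 } gives -17/16
value(RRBBBBB) = { -2, -3/2, -5/4, -9/8, -17/16 | -1, 0 } gives -33/32
value(RRBBBBBB) = { -2, -3/2, -5/4, -9/8, -17/16, -33/32 | -1, 0 } gives -65/64
value(RRBBBBBBB) = { -2, -3/2, -5/4, -9/8, -17/16, -33/32, -65/64 | -1, 0 } gives -129/128
value(RRBBBBBBBR) = { -2, -3/2, -5/4, -9/8, -17/16, -33/32, -65/64 | -129/128, -1, 0 } gives -259/256
value(RRBBBBBBBRB) = { -2, -3/2, -5/4, -9/8, -17/16, -33/32, -65/64, -259/256 | -129/128, -1, 0 } gives -517/512
value(RRBBBBBBBRBB) = { -2, -3/2, -5/4, -9/8, -17/16, -33/32, -65/64, -259/256, -517/512 | -129/128, -1, 0 } gives -1033/1024
value(RRBBBBBBBRBBB) = { -2, -3/2, -5/4, -9/8, -17/16, -33/32, -65/64, -259/256, -517/512, -1033/1024 | -129/128, -1, 0 } gives -2065/2048
value(RRBBBBBBBRBBBB) = { -2, -3/2, -5/4, -9/8, -17/16, -33/32, -65/64, -259/256, -517/512, -1033/1024, -2065/2048 | -129/128, -1, 0 } gives -4129/4096

-4129/4096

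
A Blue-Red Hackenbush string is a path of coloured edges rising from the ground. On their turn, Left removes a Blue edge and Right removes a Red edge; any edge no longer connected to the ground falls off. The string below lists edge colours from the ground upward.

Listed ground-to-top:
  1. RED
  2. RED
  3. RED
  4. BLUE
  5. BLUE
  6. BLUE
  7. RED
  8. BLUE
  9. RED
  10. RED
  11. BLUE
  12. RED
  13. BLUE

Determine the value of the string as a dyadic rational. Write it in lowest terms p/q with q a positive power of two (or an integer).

-2229/1024

Recurse on prefixes of the 13-edge string RED RED RED BLUE BLUE BLUE RED BLUE RED RED BLUE RED BLUE:
R: Left { — }, Right { 0 } gives simplest -1
RR: Left { — }, Right { -1; 0 } gives simplest -2
RRR: Left { — }, Right { -2; -1; 0 } gives simplest -3
RRRB: Left { -3 }, Right { -2; -1; 0 } gives simplest -5/2
RRRBB: Left { -3; -5/2 }, Right { -2; -1; 0 } gives simplest -9/4
RRRBBB: Left { -3; -5/2; -9/4 }, Right { -2; -1; 0 } gives simplest -17/8
RRRBBBR: Left { -3; -5/2; -9/4 }, Right { -17/8; -2; -1; 0 } gives simplest -35/16
RRRBBBRB: Left { -3; -5/2; -9/4; -35/16 }, Right { -17/8; -2; -1; 0 } gives simplest -69/32
RRRBBBRBR: Left { -3; -5/2; -9/4; -35/16 }, Right { -69/32; -17/8; -2; -1; 0 } gives simplest -139/64
RRRBBBRBRR: Left { -3; -5/2; -9/4; -35/16 }, Right { -139/64; -69/32; -17/8; -2; -1; 0 } gives simplest -279/128
RRRBBBRBRRB: Left { -3; -5/2; -9/4; -35/16; -279/128 }, Right { -139/64; -69/32; -17/8; -2; -1; 0 } gives simplest -557/256
RRRBBBRBRRBR: Left { -3; -5/2; -9/4; -35/16; -279/128 }, Right { -557/256; -139/64; -69/32; -17/8; -2; -1; 0 } gives simplest -1115/512
RRRBBBRBRRBRB: Left { -3; -5/2; -9/4; -35/16; -279/128; -1115/512 }, Right { -557/256; -139/64; -69/32; -17/8; -2; -1; 0 } gives simplest -2229/1024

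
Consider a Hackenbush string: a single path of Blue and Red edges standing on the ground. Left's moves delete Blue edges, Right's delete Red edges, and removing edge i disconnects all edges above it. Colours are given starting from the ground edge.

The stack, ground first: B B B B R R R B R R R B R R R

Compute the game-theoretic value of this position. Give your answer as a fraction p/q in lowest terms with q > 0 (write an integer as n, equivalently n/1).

6417/2048

edge 1 of 15 (B): { 0 | — } -> 1
edge 2 of 15 (B): { 0 1 | — } -> 2
edge 3 of 15 (B): { 0 1 2 | — } -> 3
edge 4 of 15 (B): { 0 1 2 3 | — } -> 4
edge 5 of 15 (R): { 0 1 2 3 | 4 } -> 7/2
edge 6 of 15 (R): { 0 1 2 3 | 7/2 4 } -> 13/4
edge 7 of 15 (R): { 0 1 2 3 | 13/4 7/2 4 } -> 25/8
edge 8 of 15 (B): { 0 1 2 3 25/8 | 13/4 7/2 4 } -> 51/16
edge 9 of 15 (R): { 0 1 2 3 25/8 | 51/16 13/4 7/2 4 } -> 101/32
edge 10 of 15 (R): { 0 1 2 3 25/8 | 101/32 51/16 13/4 7/2 4 } -> 201/64
edge 11 of 15 (R): { 0 1 2 3 25/8 | 201/64 101/32 51/16 13/4 7/2 4 } -> 401/128
edge 12 of 15 (B): { 0 1 2 3 25/8 401/128 | 201/64 101/32 51/16 13/4 7/2 4 } -> 803/256
edge 13 of 15 (R): { 0 1 2 3 25/8 401/128 | 803/256 201/64 101/32 51/16 13/4 7/2 4 } -> 1605/512
edge 14 of 15 (R): { 0 1 2 3 25/8 401/128 | 1605/512 803/256 201/64 101/32 51/16 13/4 7/2 4 } -> 3209/1024
edge 15 of 15 (R): { 0 1 2 3 25/8 401/128 | 3209/1024 1605/512 803/256 201/64 101/32 51/16 13/4 7/2 4 } -> 6417/2048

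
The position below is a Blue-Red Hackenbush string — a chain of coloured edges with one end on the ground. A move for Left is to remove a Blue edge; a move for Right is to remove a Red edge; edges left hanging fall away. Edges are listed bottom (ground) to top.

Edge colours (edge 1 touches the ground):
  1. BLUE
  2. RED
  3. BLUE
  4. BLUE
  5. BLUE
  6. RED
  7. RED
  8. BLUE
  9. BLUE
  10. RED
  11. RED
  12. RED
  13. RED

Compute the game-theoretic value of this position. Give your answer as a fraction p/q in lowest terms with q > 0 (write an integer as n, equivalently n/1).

Recurse on prefixes of the 13-edge string BLUE RED BLUE BLUE BLUE RED RED BLUE BLUE RED RED RED RED:
step 1: add BLUE to get B; options L={ 0 } R={ · } => 1
step 2: add RED to get BR; options L={ 0 } R={ 1 } => 1/2
step 3: add BLUE to get BRB; options L={ 0; 1/2 } R={ 1 } => 3/4
step 4: add BLUE to get BRBB; options L={ 0; 1/2; 3/4 } R={ 1 } => 7/8
step 5: add BLUE to get BRBBB; options L={ 0; 1/2; 3/4; 7/8 } R={ 1 } => 15/16
step 6: add RED to get BRBBBR; options L={ 0; 1/2; 3/4; 7/8 } R={ 15/16; 1 } => 29/32
step 7: add RED to get BRBBBRR; options L={ 0; 1/2; 3/4; 7/8 } R={ 29/32; 15/16; 1 } => 57/64
step 8: add BLUE to get BRBBBRRB; options L={ 0; 1/2; 3/4; 7/8; 57/64 } R={ 29/32; 15/16; 1 } => 115/128
step 9: add BLUE to get BRBBBRRBB; options L={ 0; 1/2; 3/4; 7/8; 57/64; 115/128 } R={ 29/32; 15/16; 1 } => 231/256
step 10: add RED to get BRBBBRRBBR; options L={ 0; 1/2; 3/4; 7/8; 57/64; 115/128 } R={ 231/256; 29/32; 15/16; 1 } => 461/512
step 11: add RED to get BRBBBRRBBRR; options L={ 0; 1/2; 3/4; 7/8; 57/64; 115/128 } R={ 461/512; 231/256; 29/32; 15/16; 1 } => 921/1024
step 12: add RED to get BRBBBRRBBRRR; options L={ 0; 1/2; 3/4; 7/8; 57/64; 115/128 } R={ 921/1024; 461/512; 231/256; 29/32; 15/16; 1 } => 1841/2048
step 13: add RED to get BRBBBRRBBRRRR; options L={ 0; 1/2; 3/4; 7/8; 57/64; 115/128 } R={ 1841/2048; 921/1024; 461/512; 231/256; 29/32; 15/16; 1 } => 3681/4096

3681/4096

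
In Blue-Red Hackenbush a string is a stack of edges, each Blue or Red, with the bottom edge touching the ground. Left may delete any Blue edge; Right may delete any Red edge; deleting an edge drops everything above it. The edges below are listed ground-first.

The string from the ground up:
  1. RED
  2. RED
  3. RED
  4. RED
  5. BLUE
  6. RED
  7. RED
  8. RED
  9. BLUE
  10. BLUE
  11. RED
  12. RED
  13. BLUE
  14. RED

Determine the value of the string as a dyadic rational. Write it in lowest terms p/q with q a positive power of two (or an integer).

Prefix values for RED RED RED RED BLUE RED RED RED BLUE BLUE RED RED BLUE RED via {L|R} + simplicity:
val(R) = { — | 0 } = -1
val(RR) = { — | -1,0 } = -2
val(RRR) = { — | -2,-1,0 } = -3
val(RRRR) = { — | -3,-2,-1,0 } = -4
val(RRRRB) = { -4 | -3,-2,-1,0 } = -7/2
val(RRRRBR) = { -4 | -7/2,-3,-2,-1,0 } = -15/4
val(RRRRBRR) = { -4 | -15/4,-7/2,-3,-2,-1,0 } = -31/8
val(RRRRBRRR) = { -4 | -31/8,-15/4,-7/2,-3,-2,-1,0 } = -63/16
val(RRRRBRRRB) = { -4,-63/16 | -31/8,-15/4,-7/2,-3,-2,-1,0 } = -125/32
val(RRRRBRRRBB) = { -4,-63/16,-125/32 | -31/8,-15/4,-7/2,-3,-2,-1,0 } = -249/64
val(RRRRBRRRBBR) = { -4,-63/16,-125/32 | -249/64,-31/8,-15/4,-7/2,-3,-2,-1,0 } = -499/128
val(RRRRBRRRBBRR) = { -4,-63/16,-125/32 | -499/128,-249/64,-31/8,-15/4,-7/2,-3,-2,-1,0 } = -999/256
val(RRRRBRRRBBRRB) = { -4,-63/16,-125/32,-999/256 | -499/128,-249/64,-31/8,-15/4,-7/2,-3,-2,-1,0 } = -1997/512
val(RRRRBRRRBBRRBR) = { -4,-63/16,-125/32,-999/256 | -1997/512,-499/128,-249/64,-31/8,-15/4,-7/2,-3,-2,-1,0 } = -3995/1024

-3995/1024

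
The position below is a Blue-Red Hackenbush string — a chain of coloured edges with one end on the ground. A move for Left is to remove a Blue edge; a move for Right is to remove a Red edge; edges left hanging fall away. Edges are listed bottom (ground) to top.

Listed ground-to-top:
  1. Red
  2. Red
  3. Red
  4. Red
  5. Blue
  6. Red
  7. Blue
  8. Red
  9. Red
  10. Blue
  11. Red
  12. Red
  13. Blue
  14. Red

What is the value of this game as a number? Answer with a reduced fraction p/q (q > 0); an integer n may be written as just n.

Prefix values for Red Red Red Red Blue Red Blue Red Red Blue Red Red Blue Red via {L|R} + simplicity:
value(R) = { — | 0 } -> -1
value(RR) = { — | -1; 0 } -> -2
value(RRR) = { — | -2; -1; 0 } -> -3
value(RRRR) = { — | -3; -2; -1; 0 } -> -4
value(RRRRB) = { -4 | -3; -2; -1; 0 } -> -7/2
value(RRRRBR) = { -4 | -7/2; -3; -2; -1; 0 } -> -15/4
value(RRRRBRB) = { -4; -15/4 | -7/2; -3; -2; -1; 0 } -> -29/8
value(RRRRBRBR) = { -4; -15/4 | -29/8; -7/2; -3; -2; -1; 0 } -> -59/16
value(RRRRBRBRR) = { -4; -15/4 | -59/16; -29/8; -7/2; -3; -2; -1; 0 } -> -119/32
value(RRRRBRBRRB) = { -4; -15/4; -119/32 | -59/16; -29/8; -7/2; -3; -2; -1; 0 } -> -237/64
value(RRRRBRBRRBR) = { -4; -15/4; -119/32 | -237/64; -59/16; -29/8; -7/2; -3; -2; -1; 0 } -> -475/128
value(RRRRBRBRRBRR) = { -4; -15/4; -119/32 | -475/128; -237/64; -59/16; -29/8; -7/2; -3; -2; -1; 0 } -> -951/256
value(RRRRBRBRRBRRB) = { -4; -15/4; -119/32; -951/256 | -475/128; -237/64; -59/16; -29/8; -7/2; -3; -2; -1; 0 } -> -1901/512
value(RRRRBRBRRBRRBR) = { -4; -15/4; -119/32; -951/256 | -1901/512; -475/128; -237/64; -59/16; -29/8; -7/2; -3; -2; -1; 0 } -> -3803/1024

-3803/1024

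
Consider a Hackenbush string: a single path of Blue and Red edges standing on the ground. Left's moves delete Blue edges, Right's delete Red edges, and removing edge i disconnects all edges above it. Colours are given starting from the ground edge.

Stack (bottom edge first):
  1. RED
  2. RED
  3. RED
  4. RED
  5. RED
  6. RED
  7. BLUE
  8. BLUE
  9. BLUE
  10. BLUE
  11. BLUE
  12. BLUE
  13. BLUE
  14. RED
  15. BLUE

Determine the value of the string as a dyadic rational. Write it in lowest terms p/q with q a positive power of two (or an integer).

-2565/512

g_1 [R]  L=[none]  R=[0]  → -1
g_2 [RR]  L=[none]  R=[-1,0]  → -2
g_3 [RRR]  L=[none]  R=[-2,-1,0]  → -3
g_4 [RRRR]  L=[none]  R=[-3,-2,-1,0]  → -4
g_5 [RRRRR]  L=[none]  R=[-4,-3,-2,-1,0]  → -5
g_6 [RRRRRR]  L=[none]  R=[-5,-4,-3,-2,-1,0]  → -6
g_7 [RRRRRRB]  L=[-6]  R=[-5,-4,-3,-2,-1,0]  → -11/2
g_8 [RRRRRRBB]  L=[-6,-11/2]  R=[-5,-4,-3,-2,-1,0]  → -21/4
g_9 [RRRRRRBBB]  L=[-6,-11/2,-21/4]  R=[-5,-4,-3,-2,-1,0]  → -41/8
g_10 [RRRRRRBBBB]  L=[-6,-11/2,-21/4,-41/8]  R=[-5,-4,-3,-2,-1,0]  → -81/16
g_11 [RRRRRRBBBBB]  L=[-6,-11/2,-21/4,-41/8,-81/16]  R=[-5,-4,-3,-2,-1,0]  → -161/32
g_12 [RRRRRRBBBBBB]  L=[-6,-11/2,-21/4,-41/8,-81/16,-161/32]  R=[-5,-4,-3,-2,-1,0]  → -321/64
g_13 [RRRRRRBBBBBBB]  L=[-6,-11/2,-21/4,-41/8,-81/16,-161/32,-321/64]  R=[-5,-4,-3,-2,-1,0]  → -641/128
g_14 [RRRRRRBBBBBBBR]  L=[-6,-11/2,-21/4,-41/8,-81/16,-161/32,-321/64]  R=[-641/128,-5,-4,-3,-2,-1,0]  → -1283/256
g_15 [RRRRRRBBBBBBBRB]  L=[-6,-11/2,-21/4,-41/8,-81/16,-161/32,-321/64,-1283/256]  R=[-641/128,-5,-4,-3,-2,-1,0]  → -2565/512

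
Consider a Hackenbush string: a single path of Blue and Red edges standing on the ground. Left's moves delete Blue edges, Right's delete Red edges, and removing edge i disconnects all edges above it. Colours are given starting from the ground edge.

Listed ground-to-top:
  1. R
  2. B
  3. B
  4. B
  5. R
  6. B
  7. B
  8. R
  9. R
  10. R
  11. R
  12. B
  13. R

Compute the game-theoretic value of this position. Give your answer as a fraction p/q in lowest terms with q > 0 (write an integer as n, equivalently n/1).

-635/4096

edge 1 of 13 (R): { — | 0 } => -1
edge 2 of 13 (B): { -1 | 0 } => -1/2
edge 3 of 13 (B): { -1 -1/2 | 0 } => -1/4
edge 4 of 13 (B): { -1 -1/2 -1/4 | 0 } => -1/8
edge 5 of 13 (R): { -1 -1/2 -1/4 | -1/8 0 } => -3/16
edge 6 of 13 (B): { -1 -1/2 -1/4 -3/16 | -1/8 0 } => -5/32
edge 7 of 13 (B): { -1 -1/2 -1/4 -3/16 -5/32 | -1/8 0 } => -9/64
edge 8 of 13 (R): { -1 -1/2 -1/4 -3/16 -5/32 | -9/64 -1/8 0 } => -19/128
edge 9 of 13 (R): { -1 -1/2 -1/4 -3/16 -5/32 | -19/128 -9/64 -1/8 0 } => -39/256
edge 10 of 13 (R): { -1 -1/2 -1/4 -3/16 -5/32 | -39/256 -19/128 -9/64 -1/8 0 } => -79/512
edge 11 of 13 (R): { -1 -1/2 -1/4 -3/16 -5/32 | -79/512 -39/256 -19/128 -9/64 -1/8 0 } => -159/1024
edge 12 of 13 (B): { -1 -1/2 -1/4 -3/16 -5/32 -159/1024 | -79/512 -39/256 -19/128 -9/64 -1/8 0 } => -317/2048
edge 13 of 13 (R): { -1 -1/2 -1/4 -3/16 -5/32 -159/1024 | -317/2048 -79/512 -39/256 -19/128 -9/64 -1/8 0 } => -635/4096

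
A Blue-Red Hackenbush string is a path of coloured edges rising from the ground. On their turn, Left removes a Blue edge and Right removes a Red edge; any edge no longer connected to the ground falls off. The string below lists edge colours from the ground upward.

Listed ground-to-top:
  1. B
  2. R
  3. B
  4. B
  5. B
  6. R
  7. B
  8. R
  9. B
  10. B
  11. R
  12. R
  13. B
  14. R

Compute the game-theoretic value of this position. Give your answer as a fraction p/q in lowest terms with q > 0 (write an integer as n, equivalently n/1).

7525/8192

Build val(s[:k]) for k = 1..14, string s = B R B B B R B R B B R R B R.
val_1 [B]  L=[0]  R=[∅]  = 1
val_2 [BR]  L=[0]  R=[1]  = 1/2
val_3 [BRB]  L=[0; 1/2]  R=[1]  = 3/4
val_4 [BRBB]  L=[0; 1/2; 3/4]  R=[1]  = 7/8
val_5 [BRBBB]  L=[0; 1/2; 3/4; 7/8]  R=[1]  = 15/16
val_6 [BRBBBR]  L=[0; 1/2; 3/4; 7/8]  R=[15/16; 1]  = 29/32
val_7 [BRBBBRB]  L=[0; 1/2; 3/4; 7/8; 29/32]  R=[15/16; 1]  = 59/64
val_8 [BRBBBRBR]  L=[0; 1/2; 3/4; 7/8; 29/32]  R=[59/64; 15/16; 1]  = 117/128
val_9 [BRBBBRBRB]  L=[0; 1/2; 3/4; 7/8; 29/32; 117/128]  R=[59/64; 15/16; 1]  = 235/256
val_10 [BRBBBRBRBB]  L=[0; 1/2; 3/4; 7/8; 29/32; 117/128; 235/256]  R=[59/64; 15/16; 1]  = 471/512
val_11 [BRBBBRBRBBR]  L=[0; 1/2; 3/4; 7/8; 29/32; 117/128; 235/256]  R=[471/512; 59/64; 15/16; 1]  = 941/1024
val_12 [BRBBBRBRBBRR]  L=[0; 1/2; 3/4; 7/8; 29/32; 117/128; 235/256]  R=[941/1024; 471/512; 59/64; 15/16; 1]  = 1881/2048
val_13 [BRBBBRBRBBRRB]  L=[0; 1/2; 3/4; 7/8; 29/32; 117/128; 235/256; 1881/2048]  R=[941/1024; 471/512; 59/64; 15/16; 1]  = 3763/4096
val_14 [BRBBBRBRBBRRBR]  L=[0; 1/2; 3/4; 7/8; 29/32; 117/128; 235/256; 1881/2048]  R=[3763/4096; 941/1024; 471/512; 59/64; 15/16; 1]  = 7525/8192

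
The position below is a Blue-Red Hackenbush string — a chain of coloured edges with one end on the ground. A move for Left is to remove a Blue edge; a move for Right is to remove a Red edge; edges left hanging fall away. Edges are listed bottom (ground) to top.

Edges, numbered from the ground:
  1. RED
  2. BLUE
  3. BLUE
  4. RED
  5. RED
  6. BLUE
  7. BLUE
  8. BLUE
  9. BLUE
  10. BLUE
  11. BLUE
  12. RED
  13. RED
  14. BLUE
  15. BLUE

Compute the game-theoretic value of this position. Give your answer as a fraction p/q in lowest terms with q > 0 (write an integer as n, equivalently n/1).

v_1 [R]  L=[(no moves)]  R=[0]  → -1
v_2 [RB]  L=[-1]  R=[0]  → -1/2
v_3 [RBB]  L=[-1, -1/2]  R=[0]  → -1/4
v_4 [RBBR]  L=[-1, -1/2]  R=[-1/4, 0]  → -3/8
v_5 [RBBRR]  L=[-1, -1/2]  R=[-3/8, -1/4, 0]  → -7/16
v_6 [RBBRRB]  L=[-1, -1/2, -7/16]  R=[-3/8, -1/4, 0]  → -13/32
v_7 [RBBRRBB]  L=[-1, -1/2, -7/16, -13/32]  R=[-3/8, -1/4, 0]  → -25/64
v_8 [RBBRRBBB]  L=[-1, -1/2, -7/16, -13/32, -25/64]  R=[-3/8, -1/4, 0]  → -49/128
v_9 [RBBRRBBBB]  L=[-1, -1/2, -7/16, -13/32, -25/64, -49/128]  R=[-3/8, -1/4, 0]  → -97/256
v_10 [RBBRRBBBBB]  L=[-1, -1/2, -7/16, -13/32, -25/64, -49/128, -97/256]  R=[-3/8, -1/4, 0]  → -193/512
v_11 [RBBRRBBBBBB]  L=[-1, -1/2, -7/16, -13/32, -25/64, -49/128, -97/256, -193/512]  R=[-3/8, -1/4, 0]  → -385/1024
v_12 [RBBRRBBBBBBR]  L=[-1, -1/2, -7/16, -13/32, -25/64, -49/128, -97/256, -193/512]  R=[-385/1024, -3/8, -1/4, 0]  → -771/2048
v_13 [RBBRRBBBBBBRR]  L=[-1, -1/2, -7/16, -13/32, -25/64, -49/128, -97/256, -193/512]  R=[-771/2048, -385/1024, -3/8, -1/4, 0]  → -1543/4096
v_14 [RBBRRBBBBBBRRB]  L=[-1, -1/2, -7/16, -13/32, -25/64, -49/128, -97/256, -193/512, -1543/4096]  R=[-771/2048, -385/1024, -3/8, -1/4, 0]  → -3085/8192
v_15 [RBBRRBBBBBBRRBB]  L=[-1, -1/2, -7/16, -13/32, -25/64, -49/128, -97/256, -193/512, -1543/4096, -3085/8192]  R=[-771/2048, -385/1024, -3/8, -1/4, 0]  → -6169/16384

-6169/16384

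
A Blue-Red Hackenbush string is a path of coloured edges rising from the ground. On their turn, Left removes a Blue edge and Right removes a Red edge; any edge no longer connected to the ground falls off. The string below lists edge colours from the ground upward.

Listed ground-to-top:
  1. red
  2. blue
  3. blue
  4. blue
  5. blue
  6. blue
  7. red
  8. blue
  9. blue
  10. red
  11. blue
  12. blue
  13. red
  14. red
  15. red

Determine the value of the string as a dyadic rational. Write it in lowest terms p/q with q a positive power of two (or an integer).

-591/16384

Build G(s[:k]) for k = 1..15, string s = red blue blue blue blue blue red blue blue red blue blue red red red.
G(r) = { none | 0 } gives -1
G(rb) = { -1 | 0 } gives -1/2
G(rbb) = { -1,-1/2 | 0 } gives -1/4
G(rbbb) = { -1,-1/2,-1/4 | 0 } gives -1/8
G(rbbbb) = { -1,-1/2,-1/4,-1/8 | 0 } gives -1/16
G(rbbbbb) = { -1,-1/2,-1/4,-1/8,-1/16 | 0 } gives -1/32
G(rbbbbbr) = { -1,-1/2,-1/4,-1/8,-1/16 | -1/32,0 } gives -3/64
G(rbbbbbrb) = { -1,-1/2,-1/4,-1/8,-1/16,-3/64 | -1/32,0 } gives -5/128
G(rbbbbbrbb) = { -1,-1/2,-1/4,-1/8,-1/16,-3/64,-5/128 | -1/32,0 } gives -9/256
G(rbbbbbrbbr) = { -1,-1/2,-1/4,-1/8,-1/16,-3/64,-5/128 | -9/256,-1/32,0 } gives -19/512
G(rbbbbbrbbrb) = { -1,-1/2,-1/4,-1/8,-1/16,-3/64,-5/128,-19/512 | -9/256,-1/32,0 } gives -37/1024
G(rbbbbbrbbrbb) = { -1,-1/2,-1/4,-1/8,-1/16,-3/64,-5/128,-19/512,-37/1024 | -9/256,-1/32,0 } gives -73/2048
G(rbbbbbrbbrbbr) = { -1,-1/2,-1/4,-1/8,-1/16,-3/64,-5/128,-19/512,-37/1024 | -73/2048,-9/256,-1/32,0 } gives -147/4096
G(rbbbbbrbbrbbrr) = { -1,-1/2,-1/4,-1/8,-1/16,-3/64,-5/128,-19/512,-37/1024 | -147/4096,-73/2048,-9/256,-1/32,0 } gives -295/8192
G(rbbbbbrbbrbbrrr) = { -1,-1/2,-1/4,-1/8,-1/16,-3/64,-5/128,-19/512,-37/1024 | -295/8192,-147/4096,-73/2048,-9/256,-1/32,0 } gives -591/16384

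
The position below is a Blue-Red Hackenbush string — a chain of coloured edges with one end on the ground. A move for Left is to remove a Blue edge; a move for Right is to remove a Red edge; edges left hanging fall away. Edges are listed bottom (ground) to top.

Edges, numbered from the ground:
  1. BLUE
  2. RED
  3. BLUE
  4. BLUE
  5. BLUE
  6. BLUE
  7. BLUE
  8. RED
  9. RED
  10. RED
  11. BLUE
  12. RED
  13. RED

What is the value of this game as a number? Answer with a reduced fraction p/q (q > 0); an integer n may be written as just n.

B: Left { 0 }, Right { (no moves) } so simplest 1
BR: Left { 0 }, Right { 1 } so simplest 1/2
BRB: Left { 0, 1/2 }, Right { 1 } so simplest 3/4
BRBB: Left { 0, 1/2, 3/4 }, Right { 1 } so simplest 7/8
BRBBB: Left { 0, 1/2, 3/4, 7/8 }, Right { 1 } so simplest 15/16
BRBBBB: Left { 0, 1/2, 3/4, 7/8, 15/16 }, Right { 1 } so simplest 31/32
BRBBBBB: Left { 0, 1/2, 3/4, 7/8, 15/16, 31/32 }, Right { 1 } so simplest 63/64
BRBBBBBR: Left { 0, 1/2, 3/4, 7/8, 15/16, 31/32 }, Right { 63/64, 1 } so simplest 125/128
BRBBBBBRR: Left { 0, 1/2, 3/4, 7/8, 15/16, 31/32 }, Right { 125/128, 63/64, 1 } so simplest 249/256
BRBBBBBRRR: Left { 0, 1/2, 3/4, 7/8, 15/16, 31/32 }, Right { 249/256, 125/128, 63/64, 1 } so simplest 497/512
BRBBBBBRRRB: Left { 0, 1/2, 3/4, 7/8, 15/16, 31/32, 497/512 }, Right { 249/256, 125/128, 63/64, 1 } so simplest 995/1024
BRBBBBBRRRBR: Left { 0, 1/2, 3/4, 7/8, 15/16, 31/32, 497/512 }, Right { 995/1024, 249/256, 125/128, 63/64, 1 } so simplest 1989/2048
BRBBBBBRRRBRR: Left { 0, 1/2, 3/4, 7/8, 15/16, 31/32, 497/512 }, Right { 1989/2048, 995/1024, 249/256, 125/128, 63/64, 1 } so simplest 3977/4096

3977/4096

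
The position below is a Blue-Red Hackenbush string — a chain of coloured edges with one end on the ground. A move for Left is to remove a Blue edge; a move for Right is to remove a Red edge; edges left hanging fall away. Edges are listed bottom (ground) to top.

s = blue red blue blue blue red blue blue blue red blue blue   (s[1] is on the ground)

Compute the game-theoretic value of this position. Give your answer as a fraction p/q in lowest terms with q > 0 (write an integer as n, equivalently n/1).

Build value(s[:k]) for k = 1..12, string s = blue red blue blue blue red blue blue blue red blue blue.
edge 1 of 12 (blue): { 0 | none } ⇒ 1
edge 2 of 12 (red): { 0 | 1 } ⇒ 1/2
edge 3 of 12 (blue): { 0 1/2 | 1 } ⇒ 3/4
edge 4 of 12 (blue): { 0 1/2 3/4 | 1 } ⇒ 7/8
edge 5 of 12 (blue): { 0 1/2 3/4 7/8 | 1 } ⇒ 15/16
edge 6 of 12 (red): { 0 1/2 3/4 7/8 | 15/16 1 } ⇒ 29/32
edge 7 of 12 (blue): { 0 1/2 3/4 7/8 29/32 | 15/16 1 } ⇒ 59/64
edge 8 of 12 (blue): { 0 1/2 3/4 7/8 29/32 59/64 | 15/16 1 } ⇒ 119/128
edge 9 of 12 (blue): { 0 1/2 3/4 7/8 29/32 59/64 119/128 | 15/16 1 } ⇒ 239/256
edge 10 of 12 (red): { 0 1/2 3/4 7/8 29/32 59/64 119/128 | 239/256 15/16 1 } ⇒ 477/512
edge 11 of 12 (blue): { 0 1/2 3/4 7/8 29/32 59/64 119/128 477/512 | 239/256 15/16 1 } ⇒ 955/1024
edge 12 of 12 (blue): { 0 1/2 3/4 7/8 29/32 59/64 119/128 477/512 955/1024 | 239/256 15/16 1 } ⇒ 1911/2048

1911/2048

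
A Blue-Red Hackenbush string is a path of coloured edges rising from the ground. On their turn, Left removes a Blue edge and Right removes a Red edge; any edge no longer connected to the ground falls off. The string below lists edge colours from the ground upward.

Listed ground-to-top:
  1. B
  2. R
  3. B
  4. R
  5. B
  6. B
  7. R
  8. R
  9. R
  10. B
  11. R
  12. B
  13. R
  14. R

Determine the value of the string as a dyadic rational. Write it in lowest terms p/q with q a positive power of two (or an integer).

5673/8192

value(B) = { 0 | · } = 1
value(BR) = { 0 | 1 } = 1/2
value(BRB) = { 0, 1/2 | 1 } = 3/4
value(BRBR) = { 0, 1/2 | 3/4, 1 } = 5/8
value(BRBRB) = { 0, 1/2, 5/8 | 3/4, 1 } = 11/16
value(BRBRBB) = { 0, 1/2, 5/8, 11/16 | 3/4, 1 } = 23/32
value(BRBRBBR) = { 0, 1/2, 5/8, 11/16 | 23/32, 3/4, 1 } = 45/64
value(BRBRBBRR) = { 0, 1/2, 5/8, 11/16 | 45/64, 23/32, 3/4, 1 } = 89/128
value(BRBRBBRRR) = { 0, 1/2, 5/8, 11/16 | 89/128, 45/64, 23/32, 3/4, 1 } = 177/256
value(BRBRBBRRRB) = { 0, 1/2, 5/8, 11/16, 177/256 | 89/128, 45/64, 23/32, 3/4, 1 } = 355/512
value(BRBRBBRRRBR) = { 0, 1/2, 5/8, 11/16, 177/256 | 355/512, 89/128, 45/64, 23/32, 3/4, 1 } = 709/1024
value(BRBRBBRRRBRB) = { 0, 1/2, 5/8, 11/16, 177/256, 709/1024 | 355/512, 89/128, 45/64, 23/32, 3/4, 1 } = 1419/2048
value(BRBRBBRRRBRBR) = { 0, 1/2, 5/8, 11/16, 177/256, 709/1024 | 1419/2048, 355/512, 89/128, 45/64, 23/32, 3/4, 1 } = 2837/4096
value(BRBRBBRRRBRBRR) = { 0, 1/2, 5/8, 11/16, 177/256, 709/1024 | 2837/4096, 1419/2048, 355/512, 89/128, 45/64, 23/32, 3/4, 1 } = 5673/8192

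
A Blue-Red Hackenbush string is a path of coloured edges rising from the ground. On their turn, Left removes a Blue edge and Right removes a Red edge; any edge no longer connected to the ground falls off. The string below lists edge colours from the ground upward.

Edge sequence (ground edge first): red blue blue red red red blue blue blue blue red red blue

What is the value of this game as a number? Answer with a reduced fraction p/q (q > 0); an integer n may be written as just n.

step 1: add red to get r; options L={ — } R={ 0 } gives -1
step 2: add blue to get rb; options L={ -1 } R={ 0 } gives -1/2
step 3: add blue to get rbb; options L={ -1; -1/2 } R={ 0 } gives -1/4
step 4: add red to get rbbr; options L={ -1; -1/2 } R={ -1/4; 0 } gives -3/8
step 5: add red to get rbbrr; options L={ -1; -1/2 } R={ -3/8; -1/4; 0 } gives -7/16
step 6: add red to get rbbrrr; options L={ -1; -1/2 } R={ -7/16; -3/8; -1/4; 0 } gives -15/32
step 7: add blue to get rbbrrrb; options L={ -1; -1/2; -15/32 } R={ -7/16; -3/8; -1/4; 0 } gives -29/64
step 8: add blue to get rbbrrrbb; options L={ -1; -1/2; -15/32; -29/64 } R={ -7/16; -3/8; -1/4; 0 } gives -57/128
step 9: add blue to get rbbrrrbbb; options L={ -1; -1/2; -15/32; -29/64; -57/128 } R={ -7/16; -3/8; -1/4; 0 } gives -113/256
step 10: add blue to get rbbrrrbbbb; options L={ -1; -1/2; -15/32; -29/64; -57/128; -113/256 } R={ -7/16; -3/8; -1/4; 0 } gives -225/512
step 11: add red to get rbbrrrbbbbr; options L={ -1; -1/2; -15/32; -29/64; -57/128; -113/256 } R={ -225/512; -7/16; -3/8; -1/4; 0 } gives -451/1024
step 12: add red to get rbbrrrbbbbrr; options L={ -1; -1/2; -15/32; -29/64; -57/128; -113/256 } R={ -451/1024; -225/512; -7/16; -3/8; -1/4; 0 } gives -903/2048
step 13: add blue to get rbbrrrbbbbrrb; options L={ -1; -1/2; -15/32; -29/64; -57/128; -113/256; -903/2048 } R={ -451/1024; -225/512; -7/16; -3/8; -1/4; 0 } gives -1805/4096

-1805/4096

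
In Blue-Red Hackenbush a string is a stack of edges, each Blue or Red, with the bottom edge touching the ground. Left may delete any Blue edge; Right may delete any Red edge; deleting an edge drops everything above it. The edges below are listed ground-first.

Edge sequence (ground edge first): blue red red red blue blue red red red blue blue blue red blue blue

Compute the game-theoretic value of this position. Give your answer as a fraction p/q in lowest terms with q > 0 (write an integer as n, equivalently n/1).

3191/16384

1 of 15 · b · max L 0 · min R +∞ => 1
2 of 15 · br · max L 0 · min R 1 => 1/2
3 of 15 · brr · max L 0 · min R 1/2 => 1/4
4 of 15 · brrr · max L 0 · min R 1/4 => 1/8
5 of 15 · brrrb · max L 1/8 · min R 1/4 => 3/16
6 of 15 · brrrbb · max L 3/16 · min R 1/4 => 7/32
7 of 15 · brrrbbr · max L 3/16 · min R 7/32 => 13/64
8 of 15 · brrrbbrr · max L 3/16 · min R 13/64 => 25/128
9 of 15 · brrrbbrrr · max L 3/16 · min R 25/128 => 49/256
10 of 15 · brrrbbrrrb · max L 49/256 · min R 25/128 => 99/512
11 of 15 · brrrbbrrrbb · max L 99/512 · min R 25/128 => 199/1024
12 of 15 · brrrbbrrrbbb · max L 199/1024 · min R 25/128 => 399/2048
13 of 15 · brrrbbrrrbbbr · max L 199/1024 · min R 399/2048 => 797/4096
14 of 15 · brrrbbrrrbbbrb · max L 797/4096 · min R 399/2048 => 1595/8192
15 of 15 · brrrbbrrrbbbrbb · max L 1595/8192 · min R 399/2048 => 3191/16384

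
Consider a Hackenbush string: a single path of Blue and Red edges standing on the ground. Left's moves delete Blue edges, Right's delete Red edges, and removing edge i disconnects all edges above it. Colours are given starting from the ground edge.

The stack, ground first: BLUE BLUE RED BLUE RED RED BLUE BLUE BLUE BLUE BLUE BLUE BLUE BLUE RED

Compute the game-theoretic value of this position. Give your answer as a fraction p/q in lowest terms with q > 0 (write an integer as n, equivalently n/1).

13309/8192

G_1 [B]  L=[0]  R=[none]  → 1
G_2 [BB]  L=[0; 1]  R=[none]  → 2
G_3 [BBR]  L=[0; 1]  R=[2]  → 3/2
G_4 [BBRB]  L=[0; 1; 3/2]  R=[2]  → 7/4
G_5 [BBRBR]  L=[0; 1; 3/2]  R=[7/4; 2]  → 13/8
G_6 [BBRBRR]  L=[0; 1; 3/2]  R=[13/8; 7/4; 2]  → 25/16
G_7 [BBRBRRB]  L=[0; 1; 3/2; 25/16]  R=[13/8; 7/4; 2]  → 51/32
G_8 [BBRBRRBB]  L=[0; 1; 3/2; 25/16; 51/32]  R=[13/8; 7/4; 2]  → 103/64
G_9 [BBRBRRBBB]  L=[0; 1; 3/2; 25/16; 51/32; 103/64]  R=[13/8; 7/4; 2]  → 207/128
G_10 [BBRBRRBBBB]  L=[0; 1; 3/2; 25/16; 51/32; 103/64; 207/128]  R=[13/8; 7/4; 2]  → 415/256
G_11 [BBRBRRBBBBB]  L=[0; 1; 3/2; 25/16; 51/32; 103/64; 207/128; 415/256]  R=[13/8; 7/4; 2]  → 831/512
G_12 [BBRBRRBBBBBB]  L=[0; 1; 3/2; 25/16; 51/32; 103/64; 207/128; 415/256; 831/512]  R=[13/8; 7/4; 2]  → 1663/1024
G_13 [BBRBRRBBBBBBB]  L=[0; 1; 3/2; 25/16; 51/32; 103/64; 207/128; 415/256; 831/512; 1663/1024]  R=[13/8; 7/4; 2]  → 3327/2048
G_14 [BBRBRRBBBBBBBB]  L=[0; 1; 3/2; 25/16; 51/32; 103/64; 207/128; 415/256; 831/512; 1663/1024; 3327/2048]  R=[13/8; 7/4; 2]  → 6655/4096
G_15 [BBRBRRBBBBBBBBR]  L=[0; 1; 3/2; 25/16; 51/32; 103/64; 207/128; 415/256; 831/512; 1663/1024; 3327/2048]  R=[6655/4096; 13/8; 7/4; 2]  → 13309/8192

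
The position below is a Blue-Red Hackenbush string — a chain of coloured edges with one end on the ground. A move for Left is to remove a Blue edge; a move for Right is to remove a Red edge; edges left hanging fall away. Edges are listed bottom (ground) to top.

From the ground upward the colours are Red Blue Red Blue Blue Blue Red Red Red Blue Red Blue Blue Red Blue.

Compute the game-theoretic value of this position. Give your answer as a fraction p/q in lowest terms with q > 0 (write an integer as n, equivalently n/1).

-9125/16384

Prefix values for Red Blue Red Blue Blue Blue Red Red Red Blue Red Blue Blue Red Blue via {L|R} + simplicity:
value_1 [R]  L=[(no moves)]  R=[0]  — -1
value_2 [RB]  L=[-1]  R=[0]  — -1/2
value_3 [RBR]  L=[-1]  R=[-1/2; 0]  — -3/4
value_4 [RBRB]  L=[-1; -3/4]  R=[-1/2; 0]  — -5/8
value_5 [RBRBB]  L=[-1; -3/4; -5/8]  R=[-1/2; 0]  — -9/16
value_6 [RBRBBB]  L=[-1; -3/4; -5/8; -9/16]  R=[-1/2; 0]  — -17/32
value_7 [RBRBBBR]  L=[-1; -3/4; -5/8; -9/16]  R=[-17/32; -1/2; 0]  — -35/64
value_8 [RBRBBBRR]  L=[-1; -3/4; -5/8; -9/16]  R=[-35/64; -17/32; -1/2; 0]  — -71/128
value_9 [RBRBBBRRR]  L=[-1; -3/4; -5/8; -9/16]  R=[-71/128; -35/64; -17/32; -1/2; 0]  — -143/256
value_10 [RBRBBBRRRB]  L=[-1; -3/4; -5/8; -9/16; -143/256]  R=[-71/128; -35/64; -17/32; -1/2; 0]  — -285/512
value_11 [RBRBBBRRRBR]  L=[-1; -3/4; -5/8; -9/16; -143/256]  R=[-285/512; -71/128; -35/64; -17/32; -1/2; 0]  — -571/1024
value_12 [RBRBBBRRRBRB]  L=[-1; -3/4; -5/8; -9/16; -143/256; -571/1024]  R=[-285/512; -71/128; -35/64; -17/32; -1/2; 0]  — -1141/2048
value_13 [RBRBBBRRRBRBB]  L=[-1; -3/4; -5/8; -9/16; -143/256; -571/1024; -1141/2048]  R=[-285/512; -71/128; -35/64; -17/32; -1/2; 0]  — -2281/4096
value_14 [RBRBBBRRRBRBBR]  L=[-1; -3/4; -5/8; -9/16; -143/256; -571/1024; -1141/2048]  R=[-2281/4096; -285/512; -71/128; -35/64; -17/32; -1/2; 0]  — -4563/8192
value_15 [RBRBBBRRRBRBBRB]  L=[-1; -3/4; -5/8; -9/16; -143/256; -571/1024; -1141/2048; -4563/8192]  R=[-2281/4096; -285/512; -71/128; -35/64; -17/32; -1/2; 0]  — -9125/16384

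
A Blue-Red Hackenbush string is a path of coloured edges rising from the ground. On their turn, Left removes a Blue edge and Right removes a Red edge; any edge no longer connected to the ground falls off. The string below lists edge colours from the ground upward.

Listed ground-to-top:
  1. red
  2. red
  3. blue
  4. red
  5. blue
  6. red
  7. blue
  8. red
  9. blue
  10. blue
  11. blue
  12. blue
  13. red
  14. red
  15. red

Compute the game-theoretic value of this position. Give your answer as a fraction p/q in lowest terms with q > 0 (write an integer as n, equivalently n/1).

-13583/8192

value(r) = { (no moves) | 0 } gives -1
value(rr) = { (no moves) | -1,0 } gives -2
value(rrb) = { -2 | -1,0 } gives -3/2
value(rrbr) = { -2 | -3/2,-1,0 } gives -7/4
value(rrbrb) = { -2,-7/4 | -3/2,-1,0 } gives -13/8
value(rrbrbr) = { -2,-7/4 | -13/8,-3/2,-1,0 } gives -27/16
value(rrbrbrb) = { -2,-7/4,-27/16 | -13/8,-3/2,-1,0 } gives -53/32
value(rrbrbrbr) = { -2,-7/4,-27/16 | -53/32,-13/8,-3/2,-1,0 } gives -107/64
value(rrbrbrbrb) = { -2,-7/4,-27/16,-107/64 | -53/32,-13/8,-3/2,-1,0 } gives -213/128
value(rrbrbrbrbb) = { -2,-7/4,-27/16,-107/64,-213/128 | -53/32,-13/8,-3/2,-1,0 } gives -425/256
value(rrbrbrbrbbb) = { -2,-7/4,-27/16,-107/64,-213/128,-425/256 | -53/32,-13/8,-3/2,-1,0 } gives -849/512
value(rrbrbrbrbbbb) = { -2,-7/4,-27/16,-107/64,-213/128,-425/256,-849/512 | -53/32,-13/8,-3/2,-1,0 } gives -1697/1024
value(rrbrbrbrbbbbr) = { -2,-7/4,-27/16,-107/64,-213/128,-425/256,-849/512 | -1697/1024,-53/32,-13/8,-3/2,-1,0 } gives -3395/2048
value(rrbrbrbrbbbbrr) = { -2,-7/4,-27/16,-107/64,-213/128,-425/256,-849/512 | -3395/2048,-1697/1024,-53/32,-13/8,-3/2,-1,0 } gives -6791/4096
value(rrbrbrbrbbbbrrr) = { -2,-7/4,-27/16,-107/64,-213/128,-425/256,-849/512 | -6791/4096,-3395/2048,-1697/1024,-53/32,-13/8,-3/2,-1,0 } gives -13583/8192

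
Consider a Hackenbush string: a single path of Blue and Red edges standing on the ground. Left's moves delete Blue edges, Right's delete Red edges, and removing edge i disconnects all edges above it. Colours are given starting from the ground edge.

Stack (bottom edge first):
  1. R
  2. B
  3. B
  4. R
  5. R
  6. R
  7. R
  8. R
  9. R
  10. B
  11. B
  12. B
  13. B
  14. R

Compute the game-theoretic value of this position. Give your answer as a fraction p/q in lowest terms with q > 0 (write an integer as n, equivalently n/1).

-4035/8192

step 1: add R to get R; options L={ · } R={ 0 } — -1
step 2: add B to get RB; options L={ -1 } R={ 0 } — -1/2
step 3: add B to get RBB; options L={ -1, -1/2 } R={ 0 } — -1/4
step 4: add R to get RBBR; options L={ -1, -1/2 } R={ -1/4, 0 } — -3/8
step 5: add R to get RBBRR; options L={ -1, -1/2 } R={ -3/8, -1/4, 0 } — -7/16
step 6: add R to get RBBRRR; options L={ -1, -1/2 } R={ -7/16, -3/8, -1/4, 0 } — -15/32
step 7: add R to get RBBRRRR; options L={ -1, -1/2 } R={ -15/32, -7/16, -3/8, -1/4, 0 } — -31/64
step 8: add R to get RBBRRRRR; options L={ -1, -1/2 } R={ -31/64, -15/32, -7/16, -3/8, -1/4, 0 } — -63/128
step 9: add R to get RBBRRRRRR; options L={ -1, -1/2 } R={ -63/128, -31/64, -15/32, -7/16, -3/8, -1/4, 0 } — -127/256
step 10: add B to get RBBRRRRRRB; options L={ -1, -1/2, -127/256 } R={ -63/128, -31/64, -15/32, -7/16, -3/8, -1/4, 0 } — -253/512
step 11: add B to get RBBRRRRRRBB; options L={ -1, -1/2, -127/256, -253/512 } R={ -63/128, -31/64, -15/32, -7/16, -3/8, -1/4, 0 } — -505/1024
step 12: add B to get RBBRRRRRRBBB; options L={ -1, -1/2, -127/256, -253/512, -505/1024 } R={ -63/128, -31/64, -15/32, -7/16, -3/8, -1/4, 0 } — -1009/2048
step 13: add B to get RBBRRRRRRBBBB; options L={ -1, -1/2, -127/256, -253/512, -505/1024, -1009/2048 } R={ -63/128, -31/64, -15/32, -7/16, -3/8, -1/4, 0 } — -2017/4096
step 14: add R to get RBBRRRRRRBBBBR; options L={ -1, -1/2, -127/256, -253/512, -505/1024, -1009/2048 } R={ -2017/4096, -63/128, -31/64, -15/32, -7/16, -3/8, -1/4, 0 } — -4035/8192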